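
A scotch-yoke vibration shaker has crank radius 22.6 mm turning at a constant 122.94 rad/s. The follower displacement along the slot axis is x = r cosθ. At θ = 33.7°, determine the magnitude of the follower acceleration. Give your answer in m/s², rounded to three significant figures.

ω = 122.9 rad/s
x = r cosθ ⇒ ẍ = −rω² cosθ (ω constant).
|a| = rω²|cosθ| = 0.0226·(122.9)²·|cos 33.7°| = 284.18 m/s².

284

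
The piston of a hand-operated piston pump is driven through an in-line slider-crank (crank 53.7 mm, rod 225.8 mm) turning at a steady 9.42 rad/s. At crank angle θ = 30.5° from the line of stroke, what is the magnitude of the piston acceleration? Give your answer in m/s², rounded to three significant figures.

4.67

ω = 9.42 rad/s
x(θ) = r cosθ + √(L² − r² sin²θ); with ω constant, a = ω²·d²x/dθ².
d²x/dθ² = −r cosθ − r²(cos2θ)/√u − r⁴ sin²2θ/(4u^{3/2}),  u = L² − r² sin²θ = 0.0502428 m².
Substituting r = 0.0537 m, L = 0.2258 m, θ = 30.5°: d²x/dθ² = -0.052648 m.
a = ω²·d²x/dθ² = (9.42)²·(-0.052648) = -4.6718 m/s²;  |a| = 4.6718 m/s².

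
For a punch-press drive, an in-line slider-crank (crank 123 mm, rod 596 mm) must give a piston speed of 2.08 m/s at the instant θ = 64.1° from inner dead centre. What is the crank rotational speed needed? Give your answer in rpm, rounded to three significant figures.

For an in-line slider-crank, |v_piston| = rω|sinθ|·[1 + r cosθ/√(L² − r² sin²θ)].
With r = 0.123 m, L = 0.596 m, θ = 64.1°: the bracketed kinematic factor |dx/dθ| = 0.1208 m.
ω = v/|dx/dθ| = 2.08/0.1208 = 17.219 rad/s.
N = 60ω/(2π) = 164.43 rpm.

164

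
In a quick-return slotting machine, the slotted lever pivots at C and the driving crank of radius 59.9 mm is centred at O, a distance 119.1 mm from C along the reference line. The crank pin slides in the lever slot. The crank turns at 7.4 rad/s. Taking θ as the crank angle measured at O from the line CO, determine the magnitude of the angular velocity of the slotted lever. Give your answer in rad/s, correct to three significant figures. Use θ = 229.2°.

ω = 7.4 rad/s
Crank pin A relative to C: A = (d + r cosθ, r sinθ); lever angle φ = atan2(r sinθ, d + r cosθ).
Differentiating tanφ: φ̇ = rω(d cosθ + r)/(d² + r² + 2dr cosθ).
d² + r² + 2dr cosθ = |CA|² = 0.0084497 m²;  d cosθ + r = -0.017922 m.
|ω_lever| = |0.0599·7.4·-0.017922| / 0.0084497 = 0.94019 rad/s.

0.940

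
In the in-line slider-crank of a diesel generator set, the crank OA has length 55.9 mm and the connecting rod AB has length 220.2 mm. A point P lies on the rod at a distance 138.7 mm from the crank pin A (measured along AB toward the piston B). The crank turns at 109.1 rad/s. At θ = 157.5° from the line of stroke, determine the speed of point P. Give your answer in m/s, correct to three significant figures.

2.88

ω = 109.1 rad/s.  Crank-pin speed |V_A| = rω = 6.0987 m/s, perpendicular to OA.
Rod angle: sinφ = −(r/L) sinθ ⇒ φ = -5.575°; ω_rod = −rω cosθ/√(L²−r²sin²θ) = +25.71 rad/s.
V_P = V_A + ω_rod × AP, with AP = 0.1387 m along the rod.
Components: V_Px = −rω sinθ − a·ω_rod·sinφ = -1.9874 m/s;  V_Py = rω cosθ + a·ω_rod·cosφ = -2.0854 m/s.
|V_P| = √(V_Px² + V_Py²) = 2.8808 m/s.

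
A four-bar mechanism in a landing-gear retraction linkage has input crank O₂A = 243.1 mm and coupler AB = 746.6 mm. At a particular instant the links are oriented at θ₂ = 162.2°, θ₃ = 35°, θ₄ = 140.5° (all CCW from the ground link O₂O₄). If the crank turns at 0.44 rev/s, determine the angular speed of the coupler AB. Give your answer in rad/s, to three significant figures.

0.345

ω₂ = 2.765 rad/s (from 0.44 rev/s).
Differentiating the loop-closure r₂e^{iθ₂}+r₃e^{iθ₃}=r₁+r₄e^{iθ₄} gives r₂ω₂e^{iθ₂}+r₃ω₃e^{iθ₃}=r₄ω₄e^{iθ₄}.
Eliminating the other unknown: ω₃ = r₂ω₂ sin(θ₄−θ₂) / [r₃ sin(θ₃−θ₄)].
Numerator sine = -0.36975; denominator sine = -0.96363.
Result = 0.2431·2.765·(-0.36975) / (0.7466·(-0.96363)) = +0.3454 rad/s; magnitude 0.3454 rad/s.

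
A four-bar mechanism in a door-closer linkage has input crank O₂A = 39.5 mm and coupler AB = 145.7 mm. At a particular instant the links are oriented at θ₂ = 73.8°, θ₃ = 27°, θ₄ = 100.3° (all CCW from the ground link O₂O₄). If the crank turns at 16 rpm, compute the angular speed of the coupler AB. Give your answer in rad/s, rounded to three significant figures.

0.212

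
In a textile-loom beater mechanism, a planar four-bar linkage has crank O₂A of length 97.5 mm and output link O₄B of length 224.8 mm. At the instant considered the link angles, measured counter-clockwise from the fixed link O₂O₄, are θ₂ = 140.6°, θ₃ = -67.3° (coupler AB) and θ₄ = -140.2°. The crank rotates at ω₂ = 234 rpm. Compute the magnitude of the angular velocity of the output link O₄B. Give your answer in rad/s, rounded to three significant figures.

5.20

ω₂ = 24.5 rad/s (from 234 rpm).
Differentiating the loop-closure r₂e^{iθ₂}+r₃e^{iθ₃}=r₁+r₄e^{iθ₄} gives r₂ω₂e^{iθ₂}+r₃ω₃e^{iθ₃}=r₄ω₄e^{iθ₄}.
Eliminating the other unknown: ω₄ = r₂ω₂ sin(θ₂−θ₃) / [r₄ sin(θ₄−θ₃)].
Numerator sine = -0.46793; denominator sine = -0.95579.
Result = 0.0975·24.5·(-0.46793) / (0.2248·(-0.95579)) = +5.2032 rad/s; magnitude 5.2032 rad/s.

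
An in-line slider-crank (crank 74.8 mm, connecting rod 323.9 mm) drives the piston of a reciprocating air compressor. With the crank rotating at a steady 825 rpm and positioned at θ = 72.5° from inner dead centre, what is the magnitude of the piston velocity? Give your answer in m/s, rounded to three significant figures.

6.60

ω = 2π·825/60 = 86.39 rad/s
For an in-line slider-crank, x = r cosθ + √(L² − r² sin²θ), so v = −rω sinθ·[1 + r cosθ/√(L² − r² sin²θ)].
With r = 0.0748 m, L = 0.3239 m, θ = 72.5°: √(L² − r² sin²θ) = 0.31595 m.
v = −0.0748·86.39·0.95372·[1 + 0.0748·0.30071/0.31595] = -6.6019 m/s.
|v| = 6.6019 m/s.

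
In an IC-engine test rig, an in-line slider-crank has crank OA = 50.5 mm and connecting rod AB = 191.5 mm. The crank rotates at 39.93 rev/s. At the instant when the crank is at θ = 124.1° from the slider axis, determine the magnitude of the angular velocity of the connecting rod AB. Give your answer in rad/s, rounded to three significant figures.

38.0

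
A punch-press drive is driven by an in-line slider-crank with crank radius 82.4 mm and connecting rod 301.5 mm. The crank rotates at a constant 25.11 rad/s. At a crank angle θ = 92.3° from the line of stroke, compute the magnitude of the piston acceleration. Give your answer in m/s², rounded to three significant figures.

ω = 25.11 rad/s
x(θ) = r cosθ + √(L² − r² sin²θ); with ω constant, a = ω²·d²x/dθ².
d²x/dθ² = −r cosθ − r²(cos2θ)/√u − r⁴ sin²2θ/(4u^{3/2}),  u = L² − r² sin²θ = 0.0841234 m².
Substituting r = 0.0824 m, L = 0.3015 m, θ = 92.3°: d²x/dθ² = +0.026638 m.
a = ω²·d²x/dθ² = (25.11)²·(+0.026638) = +16.796 m/s²;  |a| = 16.796 m/s².

16.8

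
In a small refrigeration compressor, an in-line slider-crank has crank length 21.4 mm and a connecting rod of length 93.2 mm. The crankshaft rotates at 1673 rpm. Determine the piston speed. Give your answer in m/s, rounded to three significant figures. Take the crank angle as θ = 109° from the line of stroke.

3.27

ω = 2π·1673/60 = 175.2 rad/s
For an in-line slider-crank, x = r cosθ + √(L² − r² sin²θ), so v = −rω sinθ·[1 + r cosθ/√(L² − r² sin²θ)].
With r = 0.0214 m, L = 0.0932 m, θ = 109°: √(L² − r² sin²θ) = 0.090977 m.
v = −0.0214·175.2·0.94552·[1 + 0.0214·-0.32557/0.090977] = -3.2735 m/s.
|v| = 3.2735 m/s.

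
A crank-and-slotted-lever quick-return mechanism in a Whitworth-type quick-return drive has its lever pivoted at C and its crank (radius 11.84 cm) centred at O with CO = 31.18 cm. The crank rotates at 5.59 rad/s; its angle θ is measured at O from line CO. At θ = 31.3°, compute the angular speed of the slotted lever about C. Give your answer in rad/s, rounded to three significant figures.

ω = 5.59 rad/s
Crank pin A relative to C: A = (d + r cosθ, r sinθ); lever angle φ = atan2(r sinθ, d + r cosθ).
Differentiating tanφ: φ̇ = rω(d cosθ + r)/(d² + r² + 2dr cosθ).
d² + r² + 2dr cosθ = |CA|² = 0.174326 m²;  d cosθ + r = +0.38482 m.
|ω_lever| = |0.1184·5.59·+0.38482| / 0.174326 = 1.461 rad/s.

1.46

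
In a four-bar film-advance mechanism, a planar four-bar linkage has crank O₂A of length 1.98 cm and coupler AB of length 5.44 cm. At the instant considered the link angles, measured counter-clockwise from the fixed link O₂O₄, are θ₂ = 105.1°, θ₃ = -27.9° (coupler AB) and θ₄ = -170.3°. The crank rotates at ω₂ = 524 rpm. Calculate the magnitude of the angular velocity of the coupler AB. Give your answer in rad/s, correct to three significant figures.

ω₂ = 54.87 rad/s (from 524 rpm).
Differentiating the loop-closure r₂e^{iθ₂}+r₃e^{iθ₃}=r₁+r₄e^{iθ₄} gives r₂ω₂e^{iθ₂}+r₃ω₃e^{iθ₃}=r₄ω₄e^{iθ₄}.
Eliminating the other unknown: ω₃ = r₂ω₂ sin(θ₄−θ₂) / [r₃ sin(θ₃−θ₄)].
Numerator sine = +0.99556; denominator sine = +0.61015.
Result = 0.0198·54.87·(+0.99556) / (0.0544·(+0.61015)) = +32.588 rad/s; magnitude 32.588 rad/s.

32.6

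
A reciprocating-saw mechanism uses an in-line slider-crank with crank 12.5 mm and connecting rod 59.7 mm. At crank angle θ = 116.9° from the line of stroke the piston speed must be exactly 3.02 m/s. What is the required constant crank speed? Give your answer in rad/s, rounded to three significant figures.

For an in-line slider-crank, |v_piston| = rω|sinθ|·[1 + r cosθ/√(L² − r² sin²θ)].
With r = 0.0125 m, L = 0.0597 m, θ = 116.9°: the bracketed kinematic factor |dx/dθ| = 0.010073 m.
ω = v/|dx/dθ| = 3.02/0.010073 = 299.82 rad/s.

300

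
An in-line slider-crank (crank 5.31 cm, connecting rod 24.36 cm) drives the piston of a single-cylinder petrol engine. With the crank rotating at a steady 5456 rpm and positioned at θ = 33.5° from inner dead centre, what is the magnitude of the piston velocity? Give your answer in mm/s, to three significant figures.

19800

ω = 2π·5456/60 = 571.4 rad/s
For an in-line slider-crank, x = r cosθ + √(L² − r² sin²θ), so v = −rω sinθ·[1 + r cosθ/√(L² − r² sin²θ)].
With r = 0.0531 m, L = 0.2436 m, θ = 33.5°: √(L² − r² sin²θ) = 0.24183 m.
v = −0.0531·571.4·0.55194·[1 + 0.0531·0.83389/0.24183] = -19.811 m/s.
|v| = 19.811 m/s = 19811 mm/s.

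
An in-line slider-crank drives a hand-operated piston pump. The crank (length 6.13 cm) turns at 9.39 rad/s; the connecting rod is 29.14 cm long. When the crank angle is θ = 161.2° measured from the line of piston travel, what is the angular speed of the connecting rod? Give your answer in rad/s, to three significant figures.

ω = 9.39 rad/s
The rod makes angle φ with the slider axis where L sinφ = r sinθ; differentiating, L cosφ·φ̇ = r ω cosθ.
L cosφ = √(L² − r² sin²θ) = 0.29073 m.
|ω_rod| = r ω |cosθ| / √(L² − r² sin²θ) = 0.0613·9.39·0.94665/0.29073 = 1.8742 rad/s.

1.87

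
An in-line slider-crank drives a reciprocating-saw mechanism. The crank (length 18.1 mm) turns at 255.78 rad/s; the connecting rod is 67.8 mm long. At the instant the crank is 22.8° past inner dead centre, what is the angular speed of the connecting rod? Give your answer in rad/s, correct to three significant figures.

63.3

ω = 255.8 rad/s
The rod makes angle φ with the slider axis where L sinφ = r sinθ; differentiating, L cosφ·φ̇ = r ω cosθ.
L cosφ = √(L² − r² sin²θ) = 0.067436 m.
|ω_rod| = r ω |cosθ| / √(L² − r² sin²θ) = 0.0181·255.8·0.92186/0.067436 = 63.288 rad/s.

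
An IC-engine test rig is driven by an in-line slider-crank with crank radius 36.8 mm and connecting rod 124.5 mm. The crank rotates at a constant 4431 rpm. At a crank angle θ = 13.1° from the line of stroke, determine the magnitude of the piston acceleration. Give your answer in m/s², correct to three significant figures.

ω = 2π·4431/60 = 464 rad/s
x(θ) = r cosθ + √(L² − r² sin²θ); with ω constant, a = ω²·d²x/dθ².
d²x/dθ² = −r cosθ − r²(cos2θ)/√u − r⁴ sin²2θ/(4u^{3/2}),  u = L² − r² sin²θ = 0.0154307 m².
Substituting r = 0.0368 m, L = 0.1245 m, θ = 13.1°: d²x/dθ² = -0.045671 m.
a = ω²·d²x/dθ² = (464)²·(-0.045671) = -9833.3 m/s²;  |a| = 9833.3 m/s².

9830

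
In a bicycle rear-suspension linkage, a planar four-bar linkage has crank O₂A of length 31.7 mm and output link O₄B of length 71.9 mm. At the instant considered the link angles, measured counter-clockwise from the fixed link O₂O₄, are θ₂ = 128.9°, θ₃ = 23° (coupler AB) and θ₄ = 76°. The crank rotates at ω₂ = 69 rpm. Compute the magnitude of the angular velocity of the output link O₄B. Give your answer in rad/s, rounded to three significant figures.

3.84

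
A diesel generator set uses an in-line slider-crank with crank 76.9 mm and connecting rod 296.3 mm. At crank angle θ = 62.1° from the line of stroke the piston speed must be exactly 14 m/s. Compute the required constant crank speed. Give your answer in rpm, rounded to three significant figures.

For an in-line slider-crank, |v_piston| = rω|sinθ|·[1 + r cosθ/√(L² − r² sin²θ)].
With r = 0.0769 m, L = 0.2963 m, θ = 62.1°: the bracketed kinematic factor |dx/dθ| = 0.076441 m.
ω = v/|dx/dθ| = 14/0.076441 = 183.15 rad/s.
N = 60ω/(2π) = 1748.9 rpm.

1750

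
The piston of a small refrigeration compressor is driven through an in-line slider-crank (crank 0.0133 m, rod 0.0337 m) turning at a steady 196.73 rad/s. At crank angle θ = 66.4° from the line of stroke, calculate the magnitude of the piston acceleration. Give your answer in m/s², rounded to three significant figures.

63.3

ω = 196.7 rad/s
x(θ) = r cosθ + √(L² − r² sin²θ); with ω constant, a = ω²·d²x/dθ².
d²x/dθ² = −r cosθ − r²(cos2θ)/√u − r⁴ sin²2θ/(4u^{3/2}),  u = L² − r² sin²θ = 0.000987152 m².
Substituting r = 0.0133 m, L = 0.0337 m, θ = 66.4°: d²x/dθ² = -0.0016351 m.
a = ω²·d²x/dθ² = (196.7)²·(-0.0016351) = -63.284 m/s²;  |a| = 63.284 m/s².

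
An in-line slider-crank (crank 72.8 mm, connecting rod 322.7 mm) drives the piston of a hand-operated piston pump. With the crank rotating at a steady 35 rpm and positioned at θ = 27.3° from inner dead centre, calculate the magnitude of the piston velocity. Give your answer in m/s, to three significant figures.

ω = 2π·35/60 = 3.665 rad/s
For an in-line slider-crank, x = r cosθ + √(L² − r² sin²θ), so v = −rω sinθ·[1 + r cosθ/√(L² − r² sin²θ)].
With r = 0.0728 m, L = 0.3227 m, θ = 27.3°: √(L² − r² sin²θ) = 0.32097 m.
v = −0.0728·3.665·0.45865·[1 + 0.0728·0.88862/0.32097] = -0.14705 m/s.
|v| = 0.14705 m/s.

0.147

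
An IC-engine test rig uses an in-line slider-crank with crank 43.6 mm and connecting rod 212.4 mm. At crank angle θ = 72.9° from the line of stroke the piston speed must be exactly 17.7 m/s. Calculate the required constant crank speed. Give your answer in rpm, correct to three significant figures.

For an in-line slider-crank, |v_piston| = rω|sinθ|·[1 + r cosθ/√(L² − r² sin²θ)].
With r = 0.0436 m, L = 0.2124 m, θ = 72.9°: the bracketed kinematic factor |dx/dθ| = 0.044238 m.
ω = v/|dx/dθ| = 17.7/0.044238 = 400.11 rad/s.
N = 60ω/(2π) = 3820.8 rpm.

3820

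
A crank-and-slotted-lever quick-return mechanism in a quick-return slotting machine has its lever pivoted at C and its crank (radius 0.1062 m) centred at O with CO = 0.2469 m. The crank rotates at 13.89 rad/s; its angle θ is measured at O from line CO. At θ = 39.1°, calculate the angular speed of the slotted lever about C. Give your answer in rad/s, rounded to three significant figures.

ω = 13.89 rad/s
Crank pin A relative to C: A = (d + r cosθ, r sinθ); lever angle φ = atan2(r sinθ, d + r cosθ).
Differentiating tanφ: φ̇ = rω(d cosθ + r)/(d² + r² + 2dr cosθ).
d² + r² + 2dr cosθ = |CA|² = 0.112935 m²;  d cosθ + r = +0.29781 m.
|ω_lever| = |0.1062·13.89·+0.29781| / 0.112935 = 3.8898 rad/s.

3.89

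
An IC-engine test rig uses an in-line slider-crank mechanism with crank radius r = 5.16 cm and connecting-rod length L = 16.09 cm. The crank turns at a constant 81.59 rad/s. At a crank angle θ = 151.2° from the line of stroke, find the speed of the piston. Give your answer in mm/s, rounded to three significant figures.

ω = 81.59 rad/s
For an in-line slider-crank, x = r cosθ + √(L² − r² sin²θ), so v = −rω sinθ·[1 + r cosθ/√(L² − r² sin²θ)].
With r = 0.0516 m, L = 0.1609 m, θ = 151.2°: √(L² − r² sin²θ) = 0.15897 m.
v = −0.0516·81.59·0.48175·[1 + 0.0516·-0.87631/0.15897] = -1.4513 m/s.
|v| = 1.4513 m/s = 1451.3 mm/s.

1450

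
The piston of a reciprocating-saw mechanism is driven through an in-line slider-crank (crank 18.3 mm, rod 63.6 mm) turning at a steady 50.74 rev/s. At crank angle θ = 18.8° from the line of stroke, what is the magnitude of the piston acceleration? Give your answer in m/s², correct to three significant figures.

2190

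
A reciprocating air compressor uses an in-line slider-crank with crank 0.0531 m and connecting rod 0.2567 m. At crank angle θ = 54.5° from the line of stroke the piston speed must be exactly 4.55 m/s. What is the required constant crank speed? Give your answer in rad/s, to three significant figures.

For an in-line slider-crank, |v_piston| = rω|sinθ|·[1 + r cosθ/√(L² − r² sin²θ)].
With r = 0.0531 m, L = 0.2567 m, θ = 54.5°: the bracketed kinematic factor |dx/dθ| = 0.048498 m.
ω = v/|dx/dθ| = 4.55/0.048498 = 93.819 rad/s.

93.8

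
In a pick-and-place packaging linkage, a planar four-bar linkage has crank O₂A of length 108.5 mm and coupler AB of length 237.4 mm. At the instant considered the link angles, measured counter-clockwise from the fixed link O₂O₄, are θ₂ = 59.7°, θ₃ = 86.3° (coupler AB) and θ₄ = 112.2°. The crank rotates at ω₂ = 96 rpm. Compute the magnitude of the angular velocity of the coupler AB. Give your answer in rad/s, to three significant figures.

8.35

ω₂ = 10.05 rad/s (from 96 rpm).
Differentiating the loop-closure r₂e^{iθ₂}+r₃e^{iθ₃}=r₁+r₄e^{iθ₄} gives r₂ω₂e^{iθ₂}+r₃ω₃e^{iθ₃}=r₄ω₄e^{iθ₄}.
Eliminating the other unknown: ω₃ = r₂ω₂ sin(θ₄−θ₂) / [r₃ sin(θ₃−θ₄)].
Numerator sine = +0.79335; denominator sine = -0.43680.
Result = 0.1085·10.05·(+0.79335) / (0.2374·(-0.43680)) = -8.3451 rad/s; magnitude 8.3451 rad/s.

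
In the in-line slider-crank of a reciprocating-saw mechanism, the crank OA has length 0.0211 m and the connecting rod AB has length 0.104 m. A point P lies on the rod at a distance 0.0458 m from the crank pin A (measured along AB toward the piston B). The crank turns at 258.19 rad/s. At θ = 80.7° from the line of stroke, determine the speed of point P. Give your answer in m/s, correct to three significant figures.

ω = 258.2 rad/s.  Crank-pin speed |V_A| = rω = 5.4478 m/s, perpendicular to OA.
Rod angle: sinφ = −(r/L) sinθ ⇒ φ = -11.550°; ω_rod = −rω cosθ/√(L²−r²sin²θ) = -8.6402 rad/s.
V_P = V_A + ω_rod × AP, with AP = 0.0458 m along the rod.
Components: V_Px = −rω sinθ − a·ω_rod·sinφ = -5.4554 m/s;  V_Py = rω cosθ + a·ω_rod·cosφ = +0.49268 m/s.
|V_P| = √(V_Px² + V_Py²) = 5.4776 m/s.

5.48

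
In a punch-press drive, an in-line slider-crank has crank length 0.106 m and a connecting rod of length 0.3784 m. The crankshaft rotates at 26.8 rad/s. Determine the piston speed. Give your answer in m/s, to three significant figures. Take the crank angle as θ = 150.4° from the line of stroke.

ω = 26.8 rad/s
For an in-line slider-crank, x = r cosθ + √(L² − r² sin²θ), so v = −rω sinθ·[1 + r cosθ/√(L² − r² sin²θ)].
With r = 0.106 m, L = 0.3784 m, θ = 150.4°: √(L² − r² sin²θ) = 0.37476 m.
v = −0.106·26.8·0.49394·[1 + 0.106·-0.86949/0.37476] = -1.0581 m/s.
|v| = 1.0581 m/s.

1.06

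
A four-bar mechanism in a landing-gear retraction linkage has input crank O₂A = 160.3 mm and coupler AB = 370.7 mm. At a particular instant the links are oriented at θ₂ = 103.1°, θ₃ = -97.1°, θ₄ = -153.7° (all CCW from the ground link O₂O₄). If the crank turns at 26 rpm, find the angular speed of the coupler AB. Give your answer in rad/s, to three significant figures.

1.37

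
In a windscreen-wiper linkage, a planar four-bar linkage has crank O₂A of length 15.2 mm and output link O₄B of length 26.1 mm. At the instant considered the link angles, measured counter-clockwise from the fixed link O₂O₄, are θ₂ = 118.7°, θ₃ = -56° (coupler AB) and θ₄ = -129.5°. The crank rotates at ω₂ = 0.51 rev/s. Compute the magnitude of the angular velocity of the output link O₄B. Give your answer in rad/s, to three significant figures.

0.180

ω₂ = 3.204 rad/s (from 0.51 rev/s).
Differentiating the loop-closure r₂e^{iθ₂}+r₃e^{iθ₃}=r₁+r₄e^{iθ₄} gives r₂ω₂e^{iθ₂}+r₃ω₃e^{iθ₃}=r₄ω₄e^{iθ₄}.
Eliminating the other unknown: ω₄ = r₂ω₂ sin(θ₂−θ₃) / [r₄ sin(θ₄−θ₃)].
Numerator sine = +0.09237; denominator sine = -0.95882.
Result = 0.0152·3.204·(+0.09237) / (0.0261·(-0.95882)) = -0.17978 rad/s; magnitude 0.17978 rad/s.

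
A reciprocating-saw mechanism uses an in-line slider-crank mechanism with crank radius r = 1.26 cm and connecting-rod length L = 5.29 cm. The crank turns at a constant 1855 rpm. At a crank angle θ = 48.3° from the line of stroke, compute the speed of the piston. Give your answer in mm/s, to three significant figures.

ω = 2π·1855/60 = 194.3 rad/s
For an in-line slider-crank, x = r cosθ + √(L² − r² sin²θ), so v = −rω sinθ·[1 + r cosθ/√(L² − r² sin²θ)].
With r = 0.0126 m, L = 0.0529 m, θ = 48.3°: √(L² − r² sin²θ) = 0.052057 m.
v = −0.0126·194.3·0.74664·[1 + 0.0126·0.66523/0.052057] = -2.1217 m/s.
|v| = 2.1217 m/s = 2121.7 mm/s.

2120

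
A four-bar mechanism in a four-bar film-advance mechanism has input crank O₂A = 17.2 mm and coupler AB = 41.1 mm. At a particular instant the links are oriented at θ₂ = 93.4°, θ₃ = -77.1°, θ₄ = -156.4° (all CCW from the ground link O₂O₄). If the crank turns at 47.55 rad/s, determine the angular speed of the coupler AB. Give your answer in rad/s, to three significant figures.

19.0

ω₂ = 47.55 rad/s
Differentiating the loop-closure r₂e^{iθ₂}+r₃e^{iθ₃}=r₁+r₄e^{iθ₄} gives r₂ω₂e^{iθ₂}+r₃ω₃e^{iθ₃}=r₄ω₄e^{iθ₄}.
Eliminating the other unknown: ω₃ = r₂ω₂ sin(θ₄−θ₂) / [r₃ sin(θ₃−θ₄)].
Numerator sine = +0.93849; denominator sine = +0.98261.
Result = 0.0172·47.55·(+0.93849) / (0.0411·(+0.98261)) = +19.006 rad/s; magnitude 19.006 rad/s.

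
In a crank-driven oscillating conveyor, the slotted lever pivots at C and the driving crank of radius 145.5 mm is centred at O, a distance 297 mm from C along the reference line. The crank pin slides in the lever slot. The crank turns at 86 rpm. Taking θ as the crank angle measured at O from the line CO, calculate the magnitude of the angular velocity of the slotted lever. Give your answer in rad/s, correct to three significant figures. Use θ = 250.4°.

ω = 9.006 rad/s (from 86 rpm).
Crank pin A relative to C: A = (d + r cosθ, r sinθ); lever angle φ = atan2(r sinθ, d + r cosθ).
Differentiating tanφ: φ̇ = rω(d cosθ + r)/(d² + r² + 2dr cosθ).
d² + r² + 2dr cosθ = |CA|² = 0.0803872 m²;  d cosθ + r = +0.045871 m.
|ω_lever| = |0.1455·9.006·+0.045871| / 0.0803872 = 0.74772 rad/s.

0.748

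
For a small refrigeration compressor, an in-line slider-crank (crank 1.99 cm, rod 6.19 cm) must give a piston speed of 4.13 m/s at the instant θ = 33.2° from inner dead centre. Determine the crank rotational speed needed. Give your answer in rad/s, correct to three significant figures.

For an in-line slider-crank, |v_piston| = rω|sinθ|·[1 + r cosθ/√(L² − r² sin²θ)].
With r = 0.0199 m, L = 0.0619 m, θ = 33.2°: the bracketed kinematic factor |dx/dθ| = 0.013874 m.
ω = v/|dx/dθ| = 4.13/0.013874 = 297.67 rad/s.

298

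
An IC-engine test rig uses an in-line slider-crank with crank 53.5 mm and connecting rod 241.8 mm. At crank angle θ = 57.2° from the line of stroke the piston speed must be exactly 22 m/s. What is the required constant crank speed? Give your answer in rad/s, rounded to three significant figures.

436

For an in-line slider-crank, |v_piston| = rω|sinθ|·[1 + r cosθ/√(L² − r² sin²θ)].
With r = 0.0535 m, L = 0.2418 m, θ = 57.2°: the bracketed kinematic factor |dx/dθ| = 0.050456 m.
ω = v/|dx/dθ| = 22/0.050456 = 436.02 rad/s.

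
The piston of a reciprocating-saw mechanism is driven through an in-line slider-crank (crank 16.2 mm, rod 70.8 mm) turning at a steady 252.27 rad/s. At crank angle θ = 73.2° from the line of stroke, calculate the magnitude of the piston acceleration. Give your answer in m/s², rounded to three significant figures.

ω = 252.3 rad/s
x(θ) = r cosθ + √(L² − r² sin²θ); with ω constant, a = ω²·d²x/dθ².
d²x/dθ² = −r cosθ − r²(cos2θ)/√u − r⁴ sin²2θ/(4u^{3/2}),  u = L² − r² sin²θ = 0.00477212 m².
Substituting r = 0.0162 m, L = 0.0708 m, θ = 73.2°: d²x/dθ² = -0.001534 m.
a = ω²·d²x/dθ² = (252.3)²·(-0.001534) = -97.624 m/s²;  |a| = 97.624 m/s².

97.6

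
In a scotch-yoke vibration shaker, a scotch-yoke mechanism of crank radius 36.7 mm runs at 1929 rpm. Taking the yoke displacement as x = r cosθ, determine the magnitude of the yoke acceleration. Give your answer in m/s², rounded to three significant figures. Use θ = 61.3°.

ω = 202 rad/s (from 1929 rpm).
x = r cosθ ⇒ ẍ = −rω² cosθ (ω constant).
|a| = rω²|cosθ| = 0.0367·(202)²·|cos 61.3°| = 719.17 m/s².

719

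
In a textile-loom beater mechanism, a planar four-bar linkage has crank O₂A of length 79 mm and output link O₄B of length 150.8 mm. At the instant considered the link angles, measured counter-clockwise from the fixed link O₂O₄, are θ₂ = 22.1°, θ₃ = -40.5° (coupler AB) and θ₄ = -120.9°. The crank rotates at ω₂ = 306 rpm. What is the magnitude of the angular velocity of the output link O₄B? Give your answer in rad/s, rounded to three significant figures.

15.1

ω₂ = 32.04 rad/s (from 306 rpm).
Differentiating the loop-closure r₂e^{iθ₂}+r₃e^{iθ₃}=r₁+r₄e^{iθ₄} gives r₂ω₂e^{iθ₂}+r₃ω₃e^{iθ₃}=r₄ω₄e^{iθ₄}.
Eliminating the other unknown: ω₄ = r₂ω₂ sin(θ₂−θ₃) / [r₄ sin(θ₄−θ₃)].
Numerator sine = +0.88782; denominator sine = -0.98600.
Result = 0.079·32.04·(+0.88782) / (0.1508·(-0.98600)) = -15.116 rad/s; magnitude 15.116 rad/s.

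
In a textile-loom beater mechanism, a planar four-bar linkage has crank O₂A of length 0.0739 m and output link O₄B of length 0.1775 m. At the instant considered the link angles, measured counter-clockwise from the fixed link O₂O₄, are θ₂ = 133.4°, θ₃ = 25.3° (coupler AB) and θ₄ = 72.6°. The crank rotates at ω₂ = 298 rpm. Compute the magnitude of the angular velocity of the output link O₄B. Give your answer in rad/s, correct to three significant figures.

16.8

ω₂ = 31.21 rad/s (from 298 rpm).
Differentiating the loop-closure r₂e^{iθ₂}+r₃e^{iθ₃}=r₁+r₄e^{iθ₄} gives r₂ω₂e^{iθ₂}+r₃ω₃e^{iθ₃}=r₄ω₄e^{iθ₄}.
Eliminating the other unknown: ω₄ = r₂ω₂ sin(θ₂−θ₃) / [r₄ sin(θ₄−θ₃)].
Numerator sine = +0.95052; denominator sine = +0.73491.
Result = 0.0739·31.21·(+0.95052) / (0.1775·(+0.73491)) = +16.804 rad/s; magnitude 16.804 rad/s.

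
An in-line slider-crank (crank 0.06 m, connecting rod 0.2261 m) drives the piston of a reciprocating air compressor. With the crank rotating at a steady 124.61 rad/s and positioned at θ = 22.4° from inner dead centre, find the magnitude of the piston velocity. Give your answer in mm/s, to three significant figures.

ω = 124.6 rad/s
For an in-line slider-crank, x = r cosθ + √(L² − r² sin²θ), so v = −rω sinθ·[1 + r cosθ/√(L² − r² sin²θ)].
With r = 0.06 m, L = 0.2261 m, θ = 22.4°: √(L² − r² sin²θ) = 0.22494 m.
v = −0.06·124.6·0.38107·[1 + 0.06·0.92455/0.22494] = -3.5517 m/s.
|v| = 3.5517 m/s = 3551.7 mm/s.

3550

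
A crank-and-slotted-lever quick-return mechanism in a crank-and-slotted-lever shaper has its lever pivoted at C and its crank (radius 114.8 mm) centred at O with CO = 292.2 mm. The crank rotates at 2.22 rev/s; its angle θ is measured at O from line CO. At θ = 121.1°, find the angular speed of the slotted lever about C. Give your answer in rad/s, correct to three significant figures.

ω = 13.95 rad/s (from 2.22 rev/s).
Crank pin A relative to C: A = (d + r cosθ, r sinθ); lever angle φ = atan2(r sinθ, d + r cosθ).
Differentiating tanφ: φ̇ = rω(d cosθ + r)/(d² + r² + 2dr cosθ).
d² + r² + 2dr cosθ = |CA|² = 0.0639061 m²;  d cosθ + r = -0.036131 m.
|ω_lever| = |0.1148·13.95·-0.036131| / 0.0639061 = 0.90534 rad/s.

0.905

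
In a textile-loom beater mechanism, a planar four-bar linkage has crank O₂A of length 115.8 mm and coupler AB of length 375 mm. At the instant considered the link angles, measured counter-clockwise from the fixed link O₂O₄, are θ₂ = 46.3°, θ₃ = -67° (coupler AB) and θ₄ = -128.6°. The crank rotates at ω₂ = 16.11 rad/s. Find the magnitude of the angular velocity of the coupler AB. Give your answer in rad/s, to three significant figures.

0.503

ω₂ = 16.11 rad/s
Differentiating the loop-closure r₂e^{iθ₂}+r₃e^{iθ₃}=r₁+r₄e^{iθ₄} gives r₂ω₂e^{iθ₂}+r₃ω₃e^{iθ₃}=r₄ω₄e^{iθ₄}.
Eliminating the other unknown: ω₃ = r₂ω₂ sin(θ₄−θ₂) / [r₃ sin(θ₃−θ₄)].
Numerator sine = -0.08889; denominator sine = +0.87965.
Result = 0.1158·16.11·(-0.08889) / (0.375·(+0.87965)) = -0.50273 rad/s; magnitude 0.50273 rad/s.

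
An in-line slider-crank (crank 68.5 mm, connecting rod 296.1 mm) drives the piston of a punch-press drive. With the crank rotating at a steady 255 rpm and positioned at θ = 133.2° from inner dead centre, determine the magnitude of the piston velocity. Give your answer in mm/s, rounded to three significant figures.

ω = 2π·255/60 = 26.7 rad/s
For an in-line slider-crank, x = r cosθ + √(L² − r² sin²θ), so v = −rω sinθ·[1 + r cosθ/√(L² − r² sin²θ)].
With r = 0.0685 m, L = 0.2961 m, θ = 133.2°: √(L² − r² sin²θ) = 0.29186 m.
v = −0.0685·26.7·0.72897·[1 + 0.0685·-0.68455/0.29186] = -1.1192 m/s.
|v| = 1.1192 m/s = 1119.2 mm/s.

1120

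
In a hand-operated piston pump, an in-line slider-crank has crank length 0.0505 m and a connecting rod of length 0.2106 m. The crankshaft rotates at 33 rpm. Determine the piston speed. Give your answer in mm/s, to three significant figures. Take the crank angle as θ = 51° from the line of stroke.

156

ω = 2π·33/60 = 3.456 rad/s
For an in-line slider-crank, x = r cosθ + √(L² − r² sin²θ), so v = −rω sinθ·[1 + r cosθ/√(L² − r² sin²θ)].
With r = 0.0505 m, L = 0.2106 m, θ = 51°: √(L² − r² sin²θ) = 0.20691 m.
v = −0.0505·3.456·0.77715·[1 + 0.0505·0.62932/0.20691] = -0.15646 m/s.
|v| = 0.15646 m/s = 156.46 mm/s.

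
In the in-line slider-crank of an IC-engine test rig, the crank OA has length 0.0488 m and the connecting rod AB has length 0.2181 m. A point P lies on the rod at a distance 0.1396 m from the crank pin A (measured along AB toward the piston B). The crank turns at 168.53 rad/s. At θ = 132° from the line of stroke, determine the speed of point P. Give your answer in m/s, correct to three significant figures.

5.86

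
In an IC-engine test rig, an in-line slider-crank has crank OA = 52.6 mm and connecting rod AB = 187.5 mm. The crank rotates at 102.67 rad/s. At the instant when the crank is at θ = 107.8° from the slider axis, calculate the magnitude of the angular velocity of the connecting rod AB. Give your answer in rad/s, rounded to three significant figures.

9.14

ω = 102.7 rad/s
The rod makes angle φ with the slider axis where L sinφ = r sinθ; differentiating, L cosφ·φ̇ = r ω cosθ.
L cosφ = √(L² − r² sin²θ) = 0.18069 m.
|ω_rod| = r ω |cosθ| / √(L² − r² sin²θ) = 0.0526·102.7·0.30570/0.18069 = 9.1367 rad/s.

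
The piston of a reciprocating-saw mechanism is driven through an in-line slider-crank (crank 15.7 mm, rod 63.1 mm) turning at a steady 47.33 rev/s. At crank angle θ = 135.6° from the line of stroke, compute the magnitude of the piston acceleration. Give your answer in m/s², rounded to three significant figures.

979

ω = 2π·47.3 = 297.4 rad/s
x(θ) = r cosθ + √(L² − r² sin²θ); with ω constant, a = ω²·d²x/dθ².
d²x/dθ² = −r cosθ − r²(cos2θ)/√u − r⁴ sin²2θ/(4u^{3/2}),  u = L² − r² sin²θ = 0.00386095 m².
Substituting r = 0.0157 m, L = 0.0631 m, θ = 135.6°: d²x/dθ² = +0.011071 m.
a = ω²·d²x/dθ² = (297.4)²·(+0.011071) = +979.07 m/s²;  |a| = 979.07 m/s².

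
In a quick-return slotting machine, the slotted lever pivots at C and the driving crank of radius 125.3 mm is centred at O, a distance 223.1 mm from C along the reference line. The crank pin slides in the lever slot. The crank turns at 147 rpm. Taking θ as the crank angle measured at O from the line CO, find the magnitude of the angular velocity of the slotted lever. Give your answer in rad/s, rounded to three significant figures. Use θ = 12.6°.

5.51

ω = 15.39 rad/s (from 147 rpm).
Crank pin A relative to C: A = (d + r cosθ, r sinθ); lever angle φ = atan2(r sinθ, d + r cosθ).
Differentiating tanφ: φ̇ = rω(d cosθ + r)/(d² + r² + 2dr cosθ).
d² + r² + 2dr cosθ = |CA|² = 0.120036 m²;  d cosθ + r = +0.34303 m.
|ω_lever| = |0.1253·15.39·+0.34303| / 0.120036 = 5.5121 rad/s.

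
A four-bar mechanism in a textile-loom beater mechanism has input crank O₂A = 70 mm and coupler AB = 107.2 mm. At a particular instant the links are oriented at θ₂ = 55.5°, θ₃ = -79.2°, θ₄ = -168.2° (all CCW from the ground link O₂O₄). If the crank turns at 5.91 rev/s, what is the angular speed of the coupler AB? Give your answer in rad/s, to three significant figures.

ω₂ = 37.13 rad/s (from 5.91 rev/s).
Differentiating the loop-closure r₂e^{iθ₂}+r₃e^{iθ₃}=r₁+r₄e^{iθ₄} gives r₂ω₂e^{iθ₂}+r₃ω₃e^{iθ₃}=r₄ω₄e^{iθ₄}.
Eliminating the other unknown: ω₃ = r₂ω₂ sin(θ₄−θ₂) / [r₃ sin(θ₃−θ₄)].
Numerator sine = +0.69088; denominator sine = +0.99985.
Result = 0.07·37.13·(+0.69088) / (0.1072·(+0.99985)) = +16.755 rad/s; magnitude 16.755 rad/s.

16.8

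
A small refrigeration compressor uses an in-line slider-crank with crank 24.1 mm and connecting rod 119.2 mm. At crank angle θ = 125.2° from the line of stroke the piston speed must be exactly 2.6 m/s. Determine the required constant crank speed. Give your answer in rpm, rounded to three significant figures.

1430

For an in-line slider-crank, |v_piston| = rω|sinθ|·[1 + r cosθ/√(L² − r² sin²θ)].
With r = 0.0241 m, L = 0.1192 m, θ = 125.2°: the bracketed kinematic factor |dx/dθ| = 0.017366 m.
ω = v/|dx/dθ| = 2.6/0.017366 = 149.72 rad/s.
N = 60ω/(2π) = 1429.7 rpm.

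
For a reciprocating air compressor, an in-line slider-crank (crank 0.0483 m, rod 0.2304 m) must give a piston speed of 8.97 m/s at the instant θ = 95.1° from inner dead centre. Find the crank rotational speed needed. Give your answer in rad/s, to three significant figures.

190

For an in-line slider-crank, |v_piston| = rω|sinθ|·[1 + r cosθ/√(L² − r² sin²θ)].
With r = 0.0483 m, L = 0.2304 m, θ = 95.1°: the bracketed kinematic factor |dx/dθ| = 0.047192 m.
ω = v/|dx/dθ| = 8.97/0.047192 = 190.07 rad/s.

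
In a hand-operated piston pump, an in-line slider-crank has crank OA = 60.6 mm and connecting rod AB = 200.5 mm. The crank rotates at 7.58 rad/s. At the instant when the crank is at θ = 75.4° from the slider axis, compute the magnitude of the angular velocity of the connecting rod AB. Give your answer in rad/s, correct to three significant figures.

ω = 7.58 rad/s
The rod makes angle φ with the slider axis where L sinφ = r sinθ; differentiating, L cosφ·φ̇ = r ω cosθ.
L cosφ = √(L² − r² sin²θ) = 0.19173 m.
|ω_rod| = r ω |cosθ| / √(L² − r² sin²θ) = 0.0606·7.58·0.25207/0.19173 = 0.6039 rad/s.

0.604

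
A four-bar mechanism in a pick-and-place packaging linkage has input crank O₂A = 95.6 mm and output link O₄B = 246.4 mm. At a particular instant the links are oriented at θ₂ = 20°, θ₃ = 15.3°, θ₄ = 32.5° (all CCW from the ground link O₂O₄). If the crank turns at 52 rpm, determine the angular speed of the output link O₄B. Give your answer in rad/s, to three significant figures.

ω₂ = 5.445 rad/s (from 52 rpm).
Differentiating the loop-closure r₂e^{iθ₂}+r₃e^{iθ₃}=r₁+r₄e^{iθ₄} gives r₂ω₂e^{iθ₂}+r₃ω₃e^{iθ₃}=r₄ω₄e^{iθ₄}.
Eliminating the other unknown: ω₄ = r₂ω₂ sin(θ₂−θ₃) / [r₄ sin(θ₄−θ₃)].
Numerator sine = +0.08194; denominator sine = +0.29571.
Result = 0.0956·5.445·(+0.08194) / (0.2464·(+0.29571)) = +0.58543 rad/s; magnitude 0.58543 rad/s.

0.585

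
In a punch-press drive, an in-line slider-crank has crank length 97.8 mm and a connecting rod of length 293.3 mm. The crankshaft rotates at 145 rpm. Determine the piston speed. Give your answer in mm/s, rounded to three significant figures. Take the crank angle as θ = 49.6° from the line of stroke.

ω = 2π·145/60 = 15.18 rad/s
For an in-line slider-crank, x = r cosθ + √(L² − r² sin²θ), so v = −rω sinθ·[1 + r cosθ/√(L² − r² sin²θ)].
With r = 0.0978 m, L = 0.2933 m, θ = 49.6°: √(L² − r² sin²θ) = 0.28369 m.
v = −0.0978·15.18·0.76154·[1 + 0.0978·0.64812/0.28369] = -1.3836 m/s.
|v| = 1.3836 m/s = 1383.6 mm/s.

1380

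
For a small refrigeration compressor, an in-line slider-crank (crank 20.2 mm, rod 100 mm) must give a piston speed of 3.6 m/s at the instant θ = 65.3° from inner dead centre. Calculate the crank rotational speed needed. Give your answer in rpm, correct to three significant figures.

1730

For an in-line slider-crank, |v_piston| = rω|sinθ|·[1 + r cosθ/√(L² − r² sin²θ)].
With r = 0.0202 m, L = 0.1 m, θ = 65.3°: the bracketed kinematic factor |dx/dθ| = 0.019928 m.
ω = v/|dx/dθ| = 3.6/0.019928 = 180.65 rad/s.
N = 60ω/(2π) = 1725.1 rpm.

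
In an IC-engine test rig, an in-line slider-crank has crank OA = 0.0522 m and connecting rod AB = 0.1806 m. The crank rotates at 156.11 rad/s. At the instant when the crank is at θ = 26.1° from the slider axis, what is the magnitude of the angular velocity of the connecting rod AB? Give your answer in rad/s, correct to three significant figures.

40.9

ω = 156.1 rad/s
The rod makes angle φ with the slider axis where L sinφ = r sinθ; differentiating, L cosφ·φ̇ = r ω cosθ.
L cosφ = √(L² − r² sin²θ) = 0.17913 m.
|ω_rod| = r ω |cosθ| / √(L² − r² sin²θ) = 0.0522·156.1·0.89803/0.17913 = 40.852 rad/s.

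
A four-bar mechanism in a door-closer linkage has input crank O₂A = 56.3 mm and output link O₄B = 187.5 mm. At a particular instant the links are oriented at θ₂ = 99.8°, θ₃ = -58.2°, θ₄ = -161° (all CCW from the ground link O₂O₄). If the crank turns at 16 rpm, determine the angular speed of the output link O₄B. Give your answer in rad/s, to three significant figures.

0.193

ω₂ = 1.676 rad/s (from 16 rpm).
Differentiating the loop-closure r₂e^{iθ₂}+r₃e^{iθ₃}=r₁+r₄e^{iθ₄} gives r₂ω₂e^{iθ₂}+r₃ω₃e^{iθ₃}=r₄ω₄e^{iθ₄}.
Eliminating the other unknown: ω₄ = r₂ω₂ sin(θ₂−θ₃) / [r₄ sin(θ₄−θ₃)].
Numerator sine = +0.37461; denominator sine = -0.97515.
Result = 0.0563·1.676·(+0.37461) / (0.1875·(-0.97515)) = -0.19327 rad/s; magnitude 0.19327 rad/s.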